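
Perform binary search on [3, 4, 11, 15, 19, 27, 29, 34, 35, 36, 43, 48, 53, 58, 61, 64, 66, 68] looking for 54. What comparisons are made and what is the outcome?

Binary search for 54 in [3, 4, 11, 15, 19, 27, 29, 34, 35, 36, 43, 48, 53, 58, 61, 64, 66, 68]:

lo=0, hi=17, mid=8, arr[mid]=35 -> 35 < 54, search right half
lo=9, hi=17, mid=13, arr[mid]=58 -> 58 > 54, search left half
lo=9, hi=12, mid=10, arr[mid]=43 -> 43 < 54, search right half
lo=11, hi=12, mid=11, arr[mid]=48 -> 48 < 54, search right half
lo=12, hi=12, mid=12, arr[mid]=53 -> 53 < 54, search right half
lo=13 > hi=12, target 54 not found

Binary search determines that 54 is not in the array after 5 comparisons. The search space was exhausted without finding the target.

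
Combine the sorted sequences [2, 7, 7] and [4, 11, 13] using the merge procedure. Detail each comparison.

Merging process:

Compare 2 vs 4: take 2 from left. Merged: [2]
Compare 7 vs 4: take 4 from right. Merged: [2, 4]
Compare 7 vs 11: take 7 from left. Merged: [2, 4, 7]
Compare 7 vs 11: take 7 from left. Merged: [2, 4, 7, 7]
Append remaining from right: [11, 13]. Merged: [2, 4, 7, 7, 11, 13]

Final merged array: [2, 4, 7, 7, 11, 13]
Total comparisons: 4

The merged array is [2, 4, 7, 7, 11, 13], requiring 4 comparisons. The merge step runs in O(n) time where n is the total number of elements.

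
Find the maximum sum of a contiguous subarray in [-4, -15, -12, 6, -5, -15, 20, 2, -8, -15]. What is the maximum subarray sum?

Using Kadane's algorithm on [-4, -15, -12, 6, -5, -15, 20, 2, -8, -15]:

Scanning through the array:
Position 1 (value -15): max_ending_here = -15, max_so_far = -4
Position 2 (value -12): max_ending_here = -12, max_so_far = -4
Position 3 (value 6): max_ending_here = 6, max_so_far = 6
Position 4 (value -5): max_ending_here = 1, max_so_far = 6
Position 5 (value -15): max_ending_here = -14, max_so_far = 6
Position 6 (value 20): max_ending_here = 20, max_so_far = 20
Position 7 (value 2): max_ending_here = 22, max_so_far = 22
Position 8 (value -8): max_ending_here = 14, max_so_far = 22
Position 9 (value -15): max_ending_here = -1, max_so_far = 22

Maximum subarray: [20, 2]
Maximum sum: 22

The maximum subarray is [20, 2] with sum 22. This subarray runs from index 6 to index 7.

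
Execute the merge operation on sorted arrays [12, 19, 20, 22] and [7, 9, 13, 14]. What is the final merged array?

Merging process:

Compare 12 vs 7: take 7 from right. Merged: [7]
Compare 12 vs 9: take 9 from right. Merged: [7, 9]
Compare 12 vs 13: take 12 from left. Merged: [7, 9, 12]
Compare 19 vs 13: take 13 from right. Merged: [7, 9, 12, 13]
Compare 19 vs 14: take 14 from right. Merged: [7, 9, 12, 13, 14]
Append remaining from left: [19, 20, 22]. Merged: [7, 9, 12, 13, 14, 19, 20, 22]

Final merged array: [7, 9, 12, 13, 14, 19, 20, 22]
Total comparisons: 5

The merged array is [7, 9, 12, 13, 14, 19, 20, 22], requiring 5 comparisons. The merge step runs in O(n) time where n is the total number of elements.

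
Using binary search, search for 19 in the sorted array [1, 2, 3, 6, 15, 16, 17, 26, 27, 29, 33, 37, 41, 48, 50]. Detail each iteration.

Binary search for 19 in [1, 2, 3, 6, 15, 16, 17, 26, 27, 29, 33, 37, 41, 48, 50]:

lo=0, hi=14, mid=7, arr[mid]=26 -> 26 > 19, search left half
lo=0, hi=6, mid=3, arr[mid]=6 -> 6 < 19, search right half
lo=4, hi=6, mid=5, arr[mid]=16 -> 16 < 19, search right half
lo=6, hi=6, mid=6, arr[mid]=17 -> 17 < 19, search right half
lo=7 > hi=6, target 19 not found

Binary search determines that 19 is not in the array after 4 comparisons. The search space was exhausted without finding the target.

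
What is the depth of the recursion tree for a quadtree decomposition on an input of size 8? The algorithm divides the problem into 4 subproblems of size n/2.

For divide and conquer with division factor 2:

Problem sizes at each level:
Level 0: 8
Level 1: 4
Level 2: 2
Level 3: 1

The root is level 0 and the size-1 base case is level 3 (the tree spans levels 0 through 3, i.e. 4 levels counting the root), so the depth is the number of divisions: log_2(8) = 3

The recursion tree depth is log_2(8) = 3. At each level, the problem size is divided by 2, so it takes 3 divisions to reduce to a base case of size 1. The algorithm makes 4 recursive calls at each level.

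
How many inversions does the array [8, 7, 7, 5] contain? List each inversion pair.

Finding inversions in [8, 7, 7, 5]:

(0, 1): arr[0]=8 > arr[1]=7
(0, 2): arr[0]=8 > arr[2]=7
(0, 3): arr[0]=8 > arr[3]=5
(1, 3): arr[1]=7 > arr[3]=5
(2, 3): arr[2]=7 > arr[3]=5

Total inversions: 5

The array has 5 inversion(s): (0,1), (0,2), (0,3), (1,3), (2,3). Each pair (i,j) satisfies i < j and arr[i] > arr[j].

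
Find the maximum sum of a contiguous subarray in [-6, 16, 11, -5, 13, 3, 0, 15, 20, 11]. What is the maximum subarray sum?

Using Kadane's algorithm on [-6, 16, 11, -5, 13, 3, 0, 15, 20, 11]:

Scanning through the array:
Position 1 (value 16): max_ending_here = 16, max_so_far = 16
Position 2 (value 11): max_ending_here = 27, max_so_far = 27
Position 3 (value -5): max_ending_here = 22, max_so_far = 27
Position 4 (value 13): max_ending_here = 35, max_so_far = 35
Position 5 (value 3): max_ending_here = 38, max_so_far = 38
Position 6 (value 0): max_ending_here = 38, max_so_far = 38
Position 7 (value 15): max_ending_here = 53, max_so_far = 53
Position 8 (value 20): max_ending_here = 73, max_so_far = 73
Position 9 (value 11): max_ending_here = 84, max_so_far = 84

Maximum subarray: [16, 11, -5, 13, 3, 0, 15, 20, 11]
Maximum sum: 84

The maximum subarray is [16, 11, -5, 13, 3, 0, 15, 20, 11] with sum 84. This subarray runs from index 1 to index 9.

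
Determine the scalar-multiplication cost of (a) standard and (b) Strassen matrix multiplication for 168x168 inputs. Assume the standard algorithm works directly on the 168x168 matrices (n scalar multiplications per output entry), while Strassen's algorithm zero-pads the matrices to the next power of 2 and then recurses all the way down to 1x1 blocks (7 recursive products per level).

Matrix multiplication for 168x168 matrices:

Strassen's algorithm requires power-of-2 dimensions. Pad 168x168 to 256x256 (next power of 2).

Standard algorithm: 168^3 = 4741632 multiplications
Strassen's algorithm: 7^(log2(256)) = 7^8 = 5764801 multiplications
Difference: 4741632 - 5764801 = -1023169 (Strassen uses MORE here due to padding overhead — for small or just-over-power-of-2 n, padding can outweigh the per-level savings)

Standard: 4741632 multiplications (168^3). Strassen: 5764801 multiplications (7^8, after padding to 256x256). Strassen reduces 8 recursive multiplications to 7 at each level.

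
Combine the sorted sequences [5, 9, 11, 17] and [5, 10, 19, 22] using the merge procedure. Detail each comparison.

Merging process:

Compare 5 vs 5: take 5 from left. Merged: [5]
Compare 9 vs 5: take 5 from right. Merged: [5, 5]
Compare 9 vs 10: take 9 from left. Merged: [5, 5, 9]
Compare 11 vs 10: take 10 from right. Merged: [5, 5, 9, 10]
Compare 11 vs 19: take 11 from left. Merged: [5, 5, 9, 10, 11]
Compare 17 vs 19: take 17 from left. Merged: [5, 5, 9, 10, 11, 17]
Append remaining from right: [19, 22]. Merged: [5, 5, 9, 10, 11, 17, 19, 22]

Final merged array: [5, 5, 9, 10, 11, 17, 19, 22]
Total comparisons: 6

The merged array is [5, 5, 9, 10, 11, 17, 19, 22], requiring 6 comparisons. The merge step runs in O(n) time where n is the total number of elements.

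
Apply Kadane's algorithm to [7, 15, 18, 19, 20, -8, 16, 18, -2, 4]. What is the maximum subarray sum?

Using Kadane's algorithm on [7, 15, 18, 19, 20, -8, 16, 18, -2, 4]:

Scanning through the array:
Position 1 (value 15): max_ending_here = 22, max_so_far = 22
Position 2 (value 18): max_ending_here = 40, max_so_far = 40
Position 3 (value 19): max_ending_here = 59, max_so_far = 59
Position 4 (value 20): max_ending_here = 79, max_so_far = 79
Position 5 (value -8): max_ending_here = 71, max_so_far = 79
Position 6 (value 16): max_ending_here = 87, max_so_far = 87
Position 7 (value 18): max_ending_here = 105, max_so_far = 105
Position 8 (value -2): max_ending_here = 103, max_so_far = 105
Position 9 (value 4): max_ending_here = 107, max_so_far = 107

Maximum subarray: [7, 15, 18, 19, 20, -8, 16, 18, -2, 4]
Maximum sum: 107

The maximum subarray is [7, 15, 18, 19, 20, -8, 16, 18, -2, 4] with sum 107. This subarray runs from index 0 to index 9.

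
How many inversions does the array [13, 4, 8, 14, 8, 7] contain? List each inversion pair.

Finding inversions in [13, 4, 8, 14, 8, 7]:

(0, 1): arr[0]=13 > arr[1]=4
(0, 2): arr[0]=13 > arr[2]=8
(0, 4): arr[0]=13 > arr[4]=8
(0, 5): arr[0]=13 > arr[5]=7
(2, 5): arr[2]=8 > arr[5]=7
(3, 4): arr[3]=14 > arr[4]=8
(3, 5): arr[3]=14 > arr[5]=7
(4, 5): arr[4]=8 > arr[5]=7

Total inversions: 8

The array has 8 inversion(s): (0,1), (0,2), (0,4), (0,5), (2,5), (3,4), (3,5), (4,5). Each pair (i,j) satisfies i < j and arr[i] > arr[j].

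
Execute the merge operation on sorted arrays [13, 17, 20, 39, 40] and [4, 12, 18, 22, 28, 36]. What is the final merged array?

Merging process:

Compare 13 vs 4: take 4 from right. Merged: [4]
Compare 13 vs 12: take 12 from right. Merged: [4, 12]
Compare 13 vs 18: take 13 from left. Merged: [4, 12, 13]
Compare 17 vs 18: take 17 from left. Merged: [4, 12, 13, 17]
Compare 20 vs 18: take 18 from right. Merged: [4, 12, 13, 17, 18]
Compare 20 vs 22: take 20 from left. Merged: [4, 12, 13, 17, 18, 20]
Compare 39 vs 22: take 22 from right. Merged: [4, 12, 13, 17, 18, 20, 22]
Compare 39 vs 28: take 28 from right. Merged: [4, 12, 13, 17, 18, 20, 22, 28]
Compare 39 vs 36: take 36 from right. Merged: [4, 12, 13, 17, 18, 20, 22, 28, 36]
Append remaining from left: [39, 40]. Merged: [4, 12, 13, 17, 18, 20, 22, 28, 36, 39, 40]

Final merged array: [4, 12, 13, 17, 18, 20, 22, 28, 36, 39, 40]
Total comparisons: 9

The merged array is [4, 12, 13, 17, 18, 20, 22, 28, 36, 39, 40], requiring 9 comparisons. The merge step runs in O(n) time where n is the total number of elements.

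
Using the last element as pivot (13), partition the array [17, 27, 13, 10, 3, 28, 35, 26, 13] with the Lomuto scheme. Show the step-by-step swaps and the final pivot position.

Lomuto partition with pivot = 13:

Initial array: [17, 27, 13, 10, 3, 28, 35, 26, 13]

arr[0]=17 > 13: no swap
arr[1]=27 > 13: no swap
arr[2]=13 <= 13: swap with position 0, array becomes [13, 27, 17, 10, 3, 28, 35, 26, 13]
arr[3]=10 <= 13: swap with position 1, array becomes [13, 10, 17, 27, 3, 28, 35, 26, 13]
arr[4]=3 <= 13: swap with position 2, array becomes [13, 10, 3, 27, 17, 28, 35, 26, 13]
arr[5]=28 > 13: no swap
arr[6]=35 > 13: no swap
arr[7]=26 > 13: no swap

Place pivot at position 3: [13, 10, 3, 13, 17, 28, 35, 26, 27]
Pivot position: 3

After partitioning with pivot 13, the array becomes [13, 10, 3, 13, 17, 28, 35, 26, 27]. The pivot is placed at index 3. All elements to the left of the pivot are <= 13, and all elements to the right are > 13.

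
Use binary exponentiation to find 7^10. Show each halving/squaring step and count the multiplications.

Computing 7^10 by squaring (build up from 7^1; each line after the first costs one multiplication):

7^1 = 7
7^2 = (7^1)^2 = 7^2 = 49
7^4 = (7^2)^2 = 49^2 = 2401
7^5 = 7 * 7^4 = 7 * 2401 = 16807
7^10 = (7^5)^2 = 16807^2 = 282475249

Result: 282475249
Multiplications needed: 4 (4 lines after 7^1)

7^10 = 282475249. Using exponentiation by squaring, this requires 4 multiplications. The key idea: if the exponent is even, square the half-power; if odd, multiply by the base once.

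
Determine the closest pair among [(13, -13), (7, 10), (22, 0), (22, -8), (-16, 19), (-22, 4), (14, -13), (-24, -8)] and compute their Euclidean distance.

Computing all pairwise distances among 8 points:

d((13, -13), (7, 10)) = 23.7697
d((13, -13), (22, 0)) = 15.8114
d((13, -13), (22, -8)) = 10.2956
d((13, -13), (-16, 19)) = 43.1856
d((13, -13), (-22, 4)) = 38.9102
d((13, -13), (14, -13)) = 1.0 <-- minimum
d((13, -13), (-24, -8)) = 37.3363
d((7, 10), (22, 0)) = 18.0278
d((7, 10), (22, -8)) = 23.4307
d((7, 10), (-16, 19)) = 24.6982
d((7, 10), (-22, 4)) = 29.6142
d((7, 10), (14, -13)) = 24.0416
d((7, 10), (-24, -8)) = 35.8469
d((22, 0), (22, -8)) = 8.0
d((22, 0), (-16, 19)) = 42.4853
d((22, 0), (-22, 4)) = 44.1814
d((22, 0), (14, -13)) = 15.2643
d((22, 0), (-24, -8)) = 46.6905
d((22, -8), (-16, 19)) = 46.6154
d((22, -8), (-22, 4)) = 45.607
d((22, -8), (14, -13)) = 9.434
d((22, -8), (-24, -8)) = 46.0
d((-16, 19), (-22, 4)) = 16.1555
d((-16, 19), (14, -13)) = 43.8634
d((-16, 19), (-24, -8)) = 28.1603
d((-22, 4), (14, -13)) = 39.8121
d((-22, 4), (-24, -8)) = 12.1655
d((14, -13), (-24, -8)) = 38.3275

Closest pair: (13, -13) and (14, -13) with distance 1.0

The closest pair is (13, -13) and (14, -13) with Euclidean distance 1.0. For 8 points, brute-force pairwise comparison is shown above. For large n, the divide-and-conquer algorithm (sort by x, recurse on halves, check the dividing strip) achieves O(n log n).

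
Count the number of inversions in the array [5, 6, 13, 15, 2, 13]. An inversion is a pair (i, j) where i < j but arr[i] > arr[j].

Finding inversions in [5, 6, 13, 15, 2, 13]:

(0, 4): arr[0]=5 > arr[4]=2
(1, 4): arr[1]=6 > arr[4]=2
(2, 4): arr[2]=13 > arr[4]=2
(3, 4): arr[3]=15 > arr[4]=2
(3, 5): arr[3]=15 > arr[5]=13

Total inversions: 5

The array has 5 inversion(s): (0,4), (1,4), (2,4), (3,4), (3,5). Each pair (i,j) satisfies i < j and arr[i] > arr[j].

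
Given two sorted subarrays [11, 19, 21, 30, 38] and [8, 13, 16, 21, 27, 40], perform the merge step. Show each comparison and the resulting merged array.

Merging process:

Compare 11 vs 8: take 8 from right. Merged: [8]
Compare 11 vs 13: take 11 from left. Merged: [8, 11]
Compare 19 vs 13: take 13 from right. Merged: [8, 11, 13]
Compare 19 vs 16: take 16 from right. Merged: [8, 11, 13, 16]
Compare 19 vs 21: take 19 from left. Merged: [8, 11, 13, 16, 19]
Compare 21 vs 21: take 21 from left. Merged: [8, 11, 13, 16, 19, 21]
Compare 30 vs 21: take 21 from right. Merged: [8, 11, 13, 16, 19, 21, 21]
Compare 30 vs 27: take 27 from right. Merged: [8, 11, 13, 16, 19, 21, 21, 27]
Compare 30 vs 40: take 30 from left. Merged: [8, 11, 13, 16, 19, 21, 21, 27, 30]
Compare 38 vs 40: take 38 from left. Merged: [8, 11, 13, 16, 19, 21, 21, 27, 30, 38]
Append remaining from right: [40]. Merged: [8, 11, 13, 16, 19, 21, 21, 27, 30, 38, 40]

Final merged array: [8, 11, 13, 16, 19, 21, 21, 27, 30, 38, 40]
Total comparisons: 10

The merged array is [8, 11, 13, 16, 19, 21, 21, 27, 30, 38, 40], requiring 10 comparisons. The merge step runs in O(n) time where n is the total number of elements.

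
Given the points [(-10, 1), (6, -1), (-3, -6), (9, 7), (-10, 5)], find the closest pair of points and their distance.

Computing all pairwise distances among 5 points:

d((-10, 1), (6, -1)) = 16.1245
d((-10, 1), (-3, -6)) = 9.8995
d((-10, 1), (9, 7)) = 19.9249
d((-10, 1), (-10, 5)) = 4.0 <-- minimum
d((6, -1), (-3, -6)) = 10.2956
d((6, -1), (9, 7)) = 8.544
d((6, -1), (-10, 5)) = 17.088
d((-3, -6), (9, 7)) = 17.6918
d((-3, -6), (-10, 5)) = 13.0384
d((9, 7), (-10, 5)) = 19.105

Closest pair: (-10, 1) and (-10, 5) with distance 4.0

The closest pair is (-10, 1) and (-10, 5) with Euclidean distance 4.0. For 5 points, brute-force pairwise comparison is shown above. For large n, the divide-and-conquer algorithm (sort by x, recurse on halves, check the dividing strip) achieves O(n log n).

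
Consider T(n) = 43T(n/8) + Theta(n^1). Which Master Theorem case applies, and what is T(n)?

Master Theorem for T(n) = 43T(n/8) + O(n^1):

a = 43, b = 8, c = 1
log_b(a) = log_8(43) = 1.8088

Case 1: c = 1 < log_8(43) = 1.8088
T(n) = O(n^(log_8 43))

For T(n) = 43T(n/8) + O(n^1): log_8(43) = 1.8088. This is Case 1 of the Master Theorem (c < log_b(a), work dominated by leaves), giving O(n^(log_8 43)).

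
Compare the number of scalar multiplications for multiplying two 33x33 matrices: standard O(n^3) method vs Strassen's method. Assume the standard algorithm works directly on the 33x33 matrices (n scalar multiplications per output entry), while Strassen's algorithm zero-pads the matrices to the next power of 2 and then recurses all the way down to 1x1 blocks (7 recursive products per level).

Matrix multiplication for 33x33 matrices:

Strassen's algorithm requires power-of-2 dimensions. Pad 33x33 to 64x64 (next power of 2).

Standard algorithm: 33^3 = 35937 multiplications
Strassen's algorithm: 7^(log2(64)) = 7^6 = 117649 multiplications
Difference: 35937 - 117649 = -81712 (Strassen uses MORE here due to padding overhead — for small or just-over-power-of-2 n, padding can outweigh the per-level savings)

Standard: 35937 multiplications (33^3). Strassen: 117649 multiplications (7^6, after padding to 64x64). Strassen reduces 8 recursive multiplications to 7 at each level.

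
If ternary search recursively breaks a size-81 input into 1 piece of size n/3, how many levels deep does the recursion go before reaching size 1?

For divide and conquer with division factor 3:

Problem sizes at each level:
Level 0: 81
Level 1: 27
Level 2: 9
Level 3: 3
Level 4: 1

The root is level 0 and the size-1 base case is level 4 (the tree spans levels 0 through 4, i.e. 5 levels counting the root), so the depth is the number of divisions: log_3(81) = 4

The recursion tree depth is log_3(81) = 4. At each level, the problem size is divided by 3, so it takes 4 divisions to reduce to a base case of size 1. The algorithm makes 1 recursive call at each level.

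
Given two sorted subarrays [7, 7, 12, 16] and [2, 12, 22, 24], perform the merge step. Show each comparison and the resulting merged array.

Merging process:

Compare 7 vs 2: take 2 from right. Merged: [2]
Compare 7 vs 12: take 7 from left. Merged: [2, 7]
Compare 7 vs 12: take 7 from left. Merged: [2, 7, 7]
Compare 12 vs 12: take 12 from left. Merged: [2, 7, 7, 12]
Compare 16 vs 12: take 12 from right. Merged: [2, 7, 7, 12, 12]
Compare 16 vs 22: take 16 from left. Merged: [2, 7, 7, 12, 12, 16]
Append remaining from right: [22, 24]. Merged: [2, 7, 7, 12, 12, 16, 22, 24]

Final merged array: [2, 7, 7, 12, 12, 16, 22, 24]
Total comparisons: 6

The merged array is [2, 7, 7, 12, 12, 16, 22, 24], requiring 6 comparisons. The merge step runs in O(n) time where n is the total number of elements.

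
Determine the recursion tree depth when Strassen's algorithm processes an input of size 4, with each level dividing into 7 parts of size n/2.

For divide and conquer with division factor 2:

Problem sizes at each level:
Level 0: 4
Level 1: 2
Level 2: 1

The root is level 0 and the size-1 base case is level 2 (the tree spans levels 0 through 2, i.e. 3 levels counting the root), so the depth is the number of divisions: log_2(4) = 2

The recursion tree depth is log_2(4) = 2. At each level, the problem size is divided by 2, so it takes 2 divisions to reduce to a base case of size 1. The algorithm makes 7 recursive calls at each level.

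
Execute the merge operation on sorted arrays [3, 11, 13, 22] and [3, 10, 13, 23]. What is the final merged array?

Merging process:

Compare 3 vs 3: take 3 from left. Merged: [3]
Compare 11 vs 3: take 3 from right. Merged: [3, 3]
Compare 11 vs 10: take 10 from right. Merged: [3, 3, 10]
Compare 11 vs 13: take 11 from left. Merged: [3, 3, 10, 11]
Compare 13 vs 13: take 13 from left. Merged: [3, 3, 10, 11, 13]
Compare 22 vs 13: take 13 from right. Merged: [3, 3, 10, 11, 13, 13]
Compare 22 vs 23: take 22 from left. Merged: [3, 3, 10, 11, 13, 13, 22]
Append remaining from right: [23]. Merged: [3, 3, 10, 11, 13, 13, 22, 23]

Final merged array: [3, 3, 10, 11, 13, 13, 22, 23]
Total comparisons: 7

The merged array is [3, 3, 10, 11, 13, 13, 22, 23], requiring 7 comparisons. The merge step runs in O(n) time where n is the total number of elements.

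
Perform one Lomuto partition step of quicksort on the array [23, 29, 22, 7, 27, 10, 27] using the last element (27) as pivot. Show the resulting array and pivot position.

Lomuto partition with pivot = 27:

Initial array: [23, 29, 22, 7, 27, 10, 27]

arr[0]=23 <= 27: swap with position 0, array becomes [23, 29, 22, 7, 27, 10, 27]
arr[1]=29 > 27: no swap
arr[2]=22 <= 27: swap with position 1, array becomes [23, 22, 29, 7, 27, 10, 27]
arr[3]=7 <= 27: swap with position 2, array becomes [23, 22, 7, 29, 27, 10, 27]
arr[4]=27 <= 27: swap with position 3, array becomes [23, 22, 7, 27, 29, 10, 27]
arr[5]=10 <= 27: swap with position 4, array becomes [23, 22, 7, 27, 10, 29, 27]

Place pivot at position 5: [23, 22, 7, 27, 10, 27, 29]
Pivot position: 5

After partitioning with pivot 27, the array becomes [23, 22, 7, 27, 10, 27, 29]. The pivot is placed at index 5. All elements to the left of the pivot are <= 27, and all elements to the right are > 27.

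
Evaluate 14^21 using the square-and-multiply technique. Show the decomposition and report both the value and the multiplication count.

Computing 14^21 by squaring (build up from 14^1; each line after the first costs one multiplication):

14^1 = 14
14^2 = (14^1)^2 = 14^2 = 196
14^4 = (14^2)^2 = 196^2 = 38416
14^5 = 14 * 14^4 = 14 * 38416 = 537824
14^10 = (14^5)^2 = 537824^2 = 289254654976
14^20 = (14^10)^2 = 289254654976^2 = 83668255425284801560576
14^21 = 14 * 14^20 = 14 * 83668255425284801560576 = 1171355575953987221848064

Result: 1171355575953987221848064
Multiplications needed: 6 (6 lines after 14^1)

14^21 = 1171355575953987221848064. Using exponentiation by squaring, this requires 6 multiplications. The key idea: if the exponent is even, square the half-power; if odd, multiply by the base once.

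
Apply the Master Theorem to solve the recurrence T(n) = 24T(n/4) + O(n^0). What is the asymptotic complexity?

Master Theorem for T(n) = 24T(n/4) + O(n^0):

a = 24, b = 4, c = 0
log_b(a) = log_4(24) = 2.2925

Case 1: c = 0 < log_4(24) = 2.2925
T(n) = O(n^(log_4 24))

For T(n) = 24T(n/4) + O(n^0): log_4(24) = 2.2925. This is Case 1 of the Master Theorem (c < log_b(a), work dominated by leaves), giving O(n^(log_4 24)).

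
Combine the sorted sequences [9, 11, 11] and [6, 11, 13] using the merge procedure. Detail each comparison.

Merging process:

Compare 9 vs 6: take 6 from right. Merged: [6]
Compare 9 vs 11: take 9 from left. Merged: [6, 9]
Compare 11 vs 11: take 11 from left. Merged: [6, 9, 11]
Compare 11 vs 11: take 11 from left. Merged: [6, 9, 11, 11]
Append remaining from right: [11, 13]. Merged: [6, 9, 11, 11, 11, 13]

Final merged array: [6, 9, 11, 11, 11, 13]
Total comparisons: 4

The merged array is [6, 9, 11, 11, 11, 13], requiring 4 comparisons. The merge step runs in O(n) time where n is the total number of elements.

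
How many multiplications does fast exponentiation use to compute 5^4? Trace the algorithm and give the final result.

Computing 5^4 by squaring (build up from 5^1; each line after the first costs one multiplication):

5^1 = 5
5^2 = (5^1)^2 = 5^2 = 25
5^4 = (5^2)^2 = 25^2 = 625

Result: 625
Multiplications needed: 2 (2 lines after 5^1)

5^4 = 625. Using exponentiation by squaring, this requires 2 multiplications. The key idea: if the exponent is even, square the half-power; if odd, multiply by the base once.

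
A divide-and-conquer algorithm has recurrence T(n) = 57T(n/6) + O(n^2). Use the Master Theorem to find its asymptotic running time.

Master Theorem for T(n) = 57T(n/6) + O(n^2):

a = 57, b = 6, c = 2
log_b(a) = log_6(57) = 2.2565

Case 1: c = 2 < log_6(57) = 2.2565
T(n) = O(n^(log_6 57))

For T(n) = 57T(n/6) + O(n^2): log_6(57) = 2.2565. This is Case 1 of the Master Theorem (c < log_b(a), work dominated by leaves), giving O(n^(log_6 57)).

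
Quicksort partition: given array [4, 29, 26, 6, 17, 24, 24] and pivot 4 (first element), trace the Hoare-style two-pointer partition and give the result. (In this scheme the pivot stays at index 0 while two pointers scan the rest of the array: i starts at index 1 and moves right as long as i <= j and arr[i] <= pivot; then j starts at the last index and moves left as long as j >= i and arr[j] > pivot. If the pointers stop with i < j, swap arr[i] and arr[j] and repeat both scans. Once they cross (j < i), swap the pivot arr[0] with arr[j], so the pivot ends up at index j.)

Hoare-style two-pointer partition with pivot = 4:

Initial array: [4, 29, 26, 6, 17, 24, 24]

Pointers start at i = 1, j = 6.
i ends at 1, j ends at 0: the pointers have crossed (j < i), so scanning stops.

j = 0, so swapping arr[0] with arr[j] leaves the pivot at position 0: [4, 29, 26, 6, 17, 24, 24]
Pivot position: 0

After partitioning with pivot 4, the array becomes [4, 29, 26, 6, 17, 24, 24]. The pivot is placed at index 0. All elements to the left of the pivot are <= 4, and all elements to the right are > 4.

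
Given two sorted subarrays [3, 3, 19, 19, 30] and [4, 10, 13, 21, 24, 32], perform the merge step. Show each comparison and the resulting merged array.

Merging process:

Compare 3 vs 4: take 3 from left. Merged: [3]
Compare 3 vs 4: take 3 from left. Merged: [3, 3]
Compare 19 vs 4: take 4 from right. Merged: [3, 3, 4]
Compare 19 vs 10: take 10 from right. Merged: [3, 3, 4, 10]
Compare 19 vs 13: take 13 from right. Merged: [3, 3, 4, 10, 13]
Compare 19 vs 21: take 19 from left. Merged: [3, 3, 4, 10, 13, 19]
Compare 19 vs 21: take 19 from left. Merged: [3, 3, 4, 10, 13, 19, 19]
Compare 30 vs 21: take 21 from right. Merged: [3, 3, 4, 10, 13, 19, 19, 21]
Compare 30 vs 24: take 24 from right. Merged: [3, 3, 4, 10, 13, 19, 19, 21, 24]
Compare 30 vs 32: take 30 from left. Merged: [3, 3, 4, 10, 13, 19, 19, 21, 24, 30]
Append remaining from right: [32]. Merged: [3, 3, 4, 10, 13, 19, 19, 21, 24, 30, 32]

Final merged array: [3, 3, 4, 10, 13, 19, 19, 21, 24, 30, 32]
Total comparisons: 10

The merged array is [3, 3, 4, 10, 13, 19, 19, 21, 24, 30, 32], requiring 10 comparisons. The merge step runs in O(n) time where n is the total number of elements.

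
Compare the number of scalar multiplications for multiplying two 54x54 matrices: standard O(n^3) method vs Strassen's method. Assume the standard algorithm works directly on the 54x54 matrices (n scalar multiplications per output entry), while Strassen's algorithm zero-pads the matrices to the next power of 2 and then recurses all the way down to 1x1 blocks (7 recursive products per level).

Matrix multiplication for 54x54 matrices:

Strassen's algorithm requires power-of-2 dimensions. Pad 54x54 to 64x64 (next power of 2).

Standard algorithm: 54^3 = 157464 multiplications
Strassen's algorithm: 7^(log2(64)) = 7^6 = 117649 multiplications
Savings: 157464 - 117649 = 39815 multiplications

Standard: 157464 multiplications (54^3). Strassen: 117649 multiplications (7^6, after padding to 64x64). Strassen reduces 8 recursive multiplications to 7 at each level.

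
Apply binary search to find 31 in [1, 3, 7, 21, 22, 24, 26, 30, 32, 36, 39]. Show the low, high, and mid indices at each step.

Binary search for 31 in [1, 3, 7, 21, 22, 24, 26, 30, 32, 36, 39]:

lo=0, hi=10, mid=5, arr[mid]=24 -> 24 < 31, search right half
lo=6, hi=10, mid=8, arr[mid]=32 -> 32 > 31, search left half
lo=6, hi=7, mid=6, arr[mid]=26 -> 26 < 31, search right half
lo=7, hi=7, mid=7, arr[mid]=30 -> 30 < 31, search right half
lo=8 > hi=7, target 31 not found

Binary search determines that 31 is not in the array after 4 comparisons. The search space was exhausted without finding the target.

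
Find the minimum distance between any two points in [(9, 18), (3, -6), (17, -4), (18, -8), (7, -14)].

Computing all pairwise distances among 5 points:

d((9, 18), (3, -6)) = 24.7386
d((9, 18), (17, -4)) = 23.4094
d((9, 18), (18, -8)) = 27.5136
d((9, 18), (7, -14)) = 32.0624
d((3, -6), (17, -4)) = 14.1421
d((3, -6), (18, -8)) = 15.1327
d((3, -6), (7, -14)) = 8.9443
d((17, -4), (18, -8)) = 4.1231 <-- minimum
d((17, -4), (7, -14)) = 14.1421
d((18, -8), (7, -14)) = 12.53

Closest pair: (17, -4) and (18, -8) with distance 4.1231

The closest pair is (17, -4) and (18, -8) with Euclidean distance 4.1231. For 5 points, brute-force pairwise comparison is shown above. For large n, the divide-and-conquer algorithm (sort by x, recurse on halves, check the dividing strip) achieves O(n log n).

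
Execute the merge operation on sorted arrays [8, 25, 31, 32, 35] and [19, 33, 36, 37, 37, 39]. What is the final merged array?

Merging process:

Compare 8 vs 19: take 8 from left. Merged: [8]
Compare 25 vs 19: take 19 from right. Merged: [8, 19]
Compare 25 vs 33: take 25 from left. Merged: [8, 19, 25]
Compare 31 vs 33: take 31 from left. Merged: [8, 19, 25, 31]
Compare 32 vs 33: take 32 from left. Merged: [8, 19, 25, 31, 32]
Compare 35 vs 33: take 33 from right. Merged: [8, 19, 25, 31, 32, 33]
Compare 35 vs 36: take 35 from left. Merged: [8, 19, 25, 31, 32, 33, 35]
Append remaining from right: [36, 37, 37, 39]. Merged: [8, 19, 25, 31, 32, 33, 35, 36, 37, 37, 39]

Final merged array: [8, 19, 25, 31, 32, 33, 35, 36, 37, 37, 39]
Total comparisons: 7

The merged array is [8, 19, 25, 31, 32, 33, 35, 36, 37, 37, 39], requiring 7 comparisons. The merge step runs in O(n) time where n is the total number of elements.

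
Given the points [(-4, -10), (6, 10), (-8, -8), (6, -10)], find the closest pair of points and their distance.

Computing all pairwise distances among 4 points:

d((-4, -10), (6, 10)) = 22.3607
d((-4, -10), (-8, -8)) = 4.4721 <-- minimum
d((-4, -10), (6, -10)) = 10.0
d((6, 10), (-8, -8)) = 22.8035
d((6, 10), (6, -10)) = 20.0
d((-8, -8), (6, -10)) = 14.1421

Closest pair: (-4, -10) and (-8, -8) with distance 4.4721

The closest pair is (-4, -10) and (-8, -8) with Euclidean distance 4.4721. For 4 points, brute-force pairwise comparison is shown above. For large n, the divide-and-conquer algorithm (sort by x, recurse on halves, check the dividing strip) achieves O(n log n).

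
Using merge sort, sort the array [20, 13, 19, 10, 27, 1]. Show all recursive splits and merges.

Merge sort trace:

Split: [20, 13, 19, 10, 27, 1] -> [20, 13, 19] and [10, 27, 1]
  Split: [20, 13, 19] -> [20] and [13, 19]
    Split: [13, 19] -> [13] and [19]
    Merge: [13] + [19] -> [13, 19]
  Merge: [20] + [13, 19] -> [13, 19, 20]
  Split: [10, 27, 1] -> [10] and [27, 1]
    Split: [27, 1] -> [27] and [1]
    Merge: [27] + [1] -> [1, 27]
  Merge: [10] + [1, 27] -> [1, 10, 27]
Merge: [13, 19, 20] + [1, 10, 27] -> [1, 10, 13, 19, 20, 27]

Final sorted array: [1, 10, 13, 19, 20, 27]

The merge sort proceeds by recursively splitting the array and merging sorted halves.
After all merges, the sorted array is [1, 10, 13, 19, 20, 27].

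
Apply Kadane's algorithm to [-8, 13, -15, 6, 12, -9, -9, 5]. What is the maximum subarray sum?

Using Kadane's algorithm on [-8, 13, -15, 6, 12, -9, -9, 5]:

Scanning through the array:
Position 1 (value 13): max_ending_here = 13, max_so_far = 13
Position 2 (value -15): max_ending_here = -2, max_so_far = 13
Position 3 (value 6): max_ending_here = 6, max_so_far = 13
Position 4 (value 12): max_ending_here = 18, max_so_far = 18
Position 5 (value -9): max_ending_here = 9, max_so_far = 18
Position 6 (value -9): max_ending_here = 0, max_so_far = 18
Position 7 (value 5): max_ending_here = 5, max_so_far = 18

Maximum subarray: [6, 12]
Maximum sum: 18

The maximum subarray is [6, 12] with sum 18. This subarray runs from index 3 to index 4.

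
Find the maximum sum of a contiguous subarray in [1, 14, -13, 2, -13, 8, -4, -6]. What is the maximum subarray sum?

Using Kadane's algorithm on [1, 14, -13, 2, -13, 8, -4, -6]:

Scanning through the array:
Position 1 (value 14): max_ending_here = 15, max_so_far = 15
Position 2 (value -13): max_ending_here = 2, max_so_far = 15
Position 3 (value 2): max_ending_here = 4, max_so_far = 15
Position 4 (value -13): max_ending_here = -9, max_so_far = 15
Position 5 (value 8): max_ending_here = 8, max_so_far = 15
Position 6 (value -4): max_ending_here = 4, max_so_far = 15
Position 7 (value -6): max_ending_here = -2, max_so_far = 15

Maximum subarray: [1, 14]
Maximum sum: 15

The maximum subarray is [1, 14] with sum 15. This subarray runs from index 0 to index 1.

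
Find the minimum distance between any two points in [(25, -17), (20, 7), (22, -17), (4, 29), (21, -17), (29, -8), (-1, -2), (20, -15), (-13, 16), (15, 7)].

Computing all pairwise distances among 10 points:

d((25, -17), (20, 7)) = 24.5153
d((25, -17), (22, -17)) = 3.0
d((25, -17), (4, 29)) = 50.5668
d((25, -17), (21, -17)) = 4.0
d((25, -17), (29, -8)) = 9.8489
d((25, -17), (-1, -2)) = 30.0167
d((25, -17), (20, -15)) = 5.3852
d((25, -17), (-13, 16)) = 50.3289
d((25, -17), (15, 7)) = 26.0
d((20, 7), (22, -17)) = 24.0832
d((20, 7), (4, 29)) = 27.2029
d((20, 7), (21, -17)) = 24.0208
d((20, 7), (29, -8)) = 17.4929
d((20, 7), (-1, -2)) = 22.8473
d((20, 7), (20, -15)) = 22.0
d((20, 7), (-13, 16)) = 34.2053
d((20, 7), (15, 7)) = 5.0
d((22, -17), (4, 29)) = 49.3964
d((22, -17), (21, -17)) = 1.0 <-- minimum
d((22, -17), (29, -8)) = 11.4018
d((22, -17), (-1, -2)) = 27.4591
d((22, -17), (20, -15)) = 2.8284
d((22, -17), (-13, 16)) = 48.1041
d((22, -17), (15, 7)) = 25.0
d((4, 29), (21, -17)) = 49.0408
d((4, 29), (29, -8)) = 44.6542
d((4, 29), (-1, -2)) = 31.4006
d((4, 29), (20, -15)) = 46.8188
d((4, 29), (-13, 16)) = 21.4009
d((4, 29), (15, 7)) = 24.5967
d((21, -17), (29, -8)) = 12.0416
d((21, -17), (-1, -2)) = 26.6271
d((21, -17), (20, -15)) = 2.2361
d((21, -17), (-13, 16)) = 47.3814
d((21, -17), (15, 7)) = 24.7386
d((29, -8), (-1, -2)) = 30.5941
d((29, -8), (20, -15)) = 11.4018
d((29, -8), (-13, 16)) = 48.3735
d((29, -8), (15, 7)) = 20.5183
d((-1, -2), (20, -15)) = 24.6982
d((-1, -2), (-13, 16)) = 21.6333
d((-1, -2), (15, 7)) = 18.3576
d((20, -15), (-13, 16)) = 45.2769
d((20, -15), (15, 7)) = 22.561
d((-13, 16), (15, 7)) = 29.4109

Closest pair: (22, -17) and (21, -17) with distance 1.0

The closest pair is (22, -17) and (21, -17) with Euclidean distance 1.0. For 10 points, brute-force pairwise comparison is shown above. For large n, the divide-and-conquer algorithm (sort by x, recurse on halves, check the dividing strip) achieves O(n log n).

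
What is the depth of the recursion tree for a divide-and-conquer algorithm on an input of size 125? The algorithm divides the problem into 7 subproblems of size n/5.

For divide and conquer with division factor 5:

Problem sizes at each level:
Level 0: 125
Level 1: 25
Level 2: 5
Level 3: 1

The root is level 0 and the size-1 base case is level 3 (the tree spans levels 0 through 3, i.e. 4 levels counting the root), so the depth is the number of divisions: log_5(125) = 3

The recursion tree depth is log_5(125) = 3. At each level, the problem size is divided by 5, so it takes 3 divisions to reduce to a base case of size 1. The algorithm makes 7 recursive calls at each level.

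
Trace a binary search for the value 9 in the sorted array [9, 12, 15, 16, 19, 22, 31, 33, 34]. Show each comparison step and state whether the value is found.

Binary search for 9 in [9, 12, 15, 16, 19, 22, 31, 33, 34]:

lo=0, hi=8, mid=4, arr[mid]=19 -> 19 > 9, search left half
lo=0, hi=3, mid=1, arr[mid]=12 -> 12 > 9, search left half
lo=0, hi=0, mid=0, arr[mid]=9 -> Found target at index 0!

Binary search finds 9 at index 0 after 3 comparisons. The search repeatedly halves the search space by comparing with the middle element.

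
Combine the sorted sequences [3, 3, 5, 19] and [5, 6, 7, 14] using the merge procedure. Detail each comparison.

Merging process:

Compare 3 vs 5: take 3 from left. Merged: [3]
Compare 3 vs 5: take 3 from left. Merged: [3, 3]
Compare 5 vs 5: take 5 from left. Merged: [3, 3, 5]
Compare 19 vs 5: take 5 from right. Merged: [3, 3, 5, 5]
Compare 19 vs 6: take 6 from right. Merged: [3, 3, 5, 5, 6]
Compare 19 vs 7: take 7 from right. Merged: [3, 3, 5, 5, 6, 7]
Compare 19 vs 14: take 14 from right. Merged: [3, 3, 5, 5, 6, 7, 14]
Append remaining from left: [19]. Merged: [3, 3, 5, 5, 6, 7, 14, 19]

Final merged array: [3, 3, 5, 5, 6, 7, 14, 19]
Total comparisons: 7

The merged array is [3, 3, 5, 5, 6, 7, 14, 19], requiring 7 comparisons. The merge step runs in O(n) time where n is the total number of elements.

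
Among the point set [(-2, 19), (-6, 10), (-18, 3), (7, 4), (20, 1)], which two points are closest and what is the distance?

Computing all pairwise distances among 5 points:

d((-2, 19), (-6, 10)) = 9.8489 <-- minimum
d((-2, 19), (-18, 3)) = 22.6274
d((-2, 19), (7, 4)) = 17.4929
d((-2, 19), (20, 1)) = 28.4253
d((-6, 10), (-18, 3)) = 13.8924
d((-6, 10), (7, 4)) = 14.3178
d((-6, 10), (20, 1)) = 27.5136
d((-18, 3), (7, 4)) = 25.02
d((-18, 3), (20, 1)) = 38.0526
d((7, 4), (20, 1)) = 13.3417

Closest pair: (-2, 19) and (-6, 10) with distance 9.8489

The closest pair is (-2, 19) and (-6, 10) with Euclidean distance 9.8489. For 5 points, brute-force pairwise comparison is shown above. For large n, the divide-and-conquer algorithm (sort by x, recurse on halves, check the dividing strip) achieves O(n log n).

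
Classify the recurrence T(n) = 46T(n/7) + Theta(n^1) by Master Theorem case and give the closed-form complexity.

Master Theorem for T(n) = 46T(n/7) + O(n^1):

a = 46, b = 7, c = 1
log_b(a) = log_7(46) = 1.9675

Case 1: c = 1 < log_7(46) = 1.9675
T(n) = O(n^(log_7 46))

For T(n) = 46T(n/7) + O(n^1): log_7(46) = 1.9675. This is Case 1 of the Master Theorem (c < log_b(a), work dominated by leaves), giving O(n^(log_7 46)).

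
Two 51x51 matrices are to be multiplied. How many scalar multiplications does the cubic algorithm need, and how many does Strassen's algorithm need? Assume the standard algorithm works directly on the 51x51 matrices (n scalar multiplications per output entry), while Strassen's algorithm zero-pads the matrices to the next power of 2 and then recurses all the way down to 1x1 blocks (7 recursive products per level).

Matrix multiplication for 51x51 matrices:

Strassen's algorithm requires power-of-2 dimensions. Pad 51x51 to 64x64 (next power of 2).

Standard algorithm: 51^3 = 132651 multiplications
Strassen's algorithm: 7^(log2(64)) = 7^6 = 117649 multiplications
Savings: 132651 - 117649 = 15002 multiplications

Standard: 132651 multiplications (51^3). Strassen: 117649 multiplications (7^6, after padding to 64x64). Strassen reduces 8 recursive multiplications to 7 at each level.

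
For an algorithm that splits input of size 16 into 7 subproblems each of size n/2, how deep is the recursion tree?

For divide and conquer with division factor 2:

Problem sizes at each level:
Level 0: 16
Level 1: 8
Level 2: 4
Level 3: 2
Level 4: 1

The root is level 0 and the size-1 base case is level 4 (the tree spans levels 0 through 4, i.e. 5 levels counting the root), so the depth is the number of divisions: log_2(16) = 4

The recursion tree depth is log_2(16) = 4. At each level, the problem size is divided by 2, so it takes 4 divisions to reduce to a base case of size 1. The algorithm makes 7 recursive calls at each level.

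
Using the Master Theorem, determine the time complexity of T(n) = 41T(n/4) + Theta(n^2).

Master Theorem for T(n) = 41T(n/4) + O(n^2):

a = 41, b = 4, c = 2
log_b(a) = log_4(41) = 2.6788

Case 1: c = 2 < log_4(41) = 2.6788
T(n) = O(n^(log_4 41))

For T(n) = 41T(n/4) + O(n^2): log_4(41) = 2.6788. This is Case 1 of the Master Theorem (c < log_b(a), work dominated by leaves), giving O(n^(log_4 41)).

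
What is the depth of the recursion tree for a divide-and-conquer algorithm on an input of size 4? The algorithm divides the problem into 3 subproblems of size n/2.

For divide and conquer with division factor 2:

Problem sizes at each level:
Level 0: 4
Level 1: 2
Level 2: 1

The root is level 0 and the size-1 base case is level 2 (the tree spans levels 0 through 2, i.e. 3 levels counting the root), so the depth is the number of divisions: log_2(4) = 2

The recursion tree depth is log_2(4) = 2. At each level, the problem size is divided by 2, so it takes 2 divisions to reduce to a base case of size 1. The algorithm makes 3 recursive calls at each level.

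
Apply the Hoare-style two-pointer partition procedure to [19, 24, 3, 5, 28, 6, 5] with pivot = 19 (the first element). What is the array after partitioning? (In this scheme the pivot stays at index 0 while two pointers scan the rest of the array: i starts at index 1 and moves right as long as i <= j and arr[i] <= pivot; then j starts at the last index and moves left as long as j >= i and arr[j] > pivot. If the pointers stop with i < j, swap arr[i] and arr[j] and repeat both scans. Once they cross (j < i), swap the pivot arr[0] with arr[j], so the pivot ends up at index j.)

Hoare-style two-pointer partition with pivot = 19:

Initial array: [19, 24, 3, 5, 28, 6, 5]

Pointers start at i = 1, j = 6.
i stops at index 1 (arr[1]=24 > 19), j stops at index 6 (arr[6]=5 <= 19): swap arr[1] and arr[6], array becomes [19, 5, 3, 5, 28, 6, 24]
i stops at index 4 (arr[4]=28 > 19), j stops at index 5 (arr[5]=6 <= 19): swap arr[4] and arr[5], array becomes [19, 5, 3, 5, 6, 28, 24]
i ends at 5, j ends at 4: the pointers have crossed (j < i), so scanning stops.

Swap pivot arr[0] with arr[4] to place pivot at position 4: [6, 5, 3, 5, 19, 28, 24]
Pivot position: 4

After partitioning with pivot 19, the array becomes [6, 5, 3, 5, 19, 28, 24]. The pivot is placed at index 4. All elements to the left of the pivot are <= 19, and all elements to the right are > 19.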